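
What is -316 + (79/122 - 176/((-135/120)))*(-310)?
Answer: -26908969/549 ≈ -49015.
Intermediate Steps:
-316 + (79/122 - 176/((-135/120)))*(-310) = -316 + (79*(1/122) - 176/((-135*1/120)))*(-310) = -316 + (79/122 - 176/(-9/8))*(-310) = -316 + (79/122 - 176*(-8/9))*(-310) = -316 + (79/122 + 1408/9)*(-310) = -316 + (172487/1098)*(-310) = -316 - 26735485/549 = -26908969/549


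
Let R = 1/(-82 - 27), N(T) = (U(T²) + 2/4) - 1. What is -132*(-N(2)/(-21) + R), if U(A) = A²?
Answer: -73414/763 ≈ -96.218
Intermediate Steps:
N(T) = -½ + T⁴ (N(T) = ((T²)² + 2/4) - 1 = (T⁴ + 2*(¼)) - 1 = (T⁴ + ½) - 1 = (½ + T⁴) - 1 = -½ + T⁴)
R = -1/109 (R = 1/(-109) = -1/109 ≈ -0.0091743)
-132*(-N(2)/(-21) + R) = -132*(-(-½ + 2⁴)/(-21) - 1/109) = -132*(-(-½ + 16)*(-1)/21 - 1/109) = -132*(-31*(-1)/(2*21) - 1/109) = -132*(-1*(-31/42) - 1/109) = -132*(31/42 - 1/109) = -132*3337/4578 = -73414/763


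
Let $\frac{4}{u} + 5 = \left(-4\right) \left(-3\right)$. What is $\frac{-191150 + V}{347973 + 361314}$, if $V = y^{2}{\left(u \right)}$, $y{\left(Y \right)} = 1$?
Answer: $- \frac{191149}{709287} \approx -0.26949$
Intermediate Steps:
$u = \frac{4}{7}$ ($u = \frac{4}{-5 - -12} = \frac{4}{-5 + 12} = \frac{4}{7} \approx 0.57143$)
$V = 1$ ($V = 1^{2} = 1$)
$\frac{-191150 + V}{347973 + 361314} = \frac{-191150 + 1}{347973 + 361314} = - \frac{191149}{709287}$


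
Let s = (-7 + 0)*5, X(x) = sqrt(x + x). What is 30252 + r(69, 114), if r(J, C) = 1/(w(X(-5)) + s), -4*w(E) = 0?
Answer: 1058819/35 ≈ 30252.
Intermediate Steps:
X(x) = sqrt(2)*sqrt(x) (X(x) = sqrt(2*x) = sqrt(2)*sqrt(x))
w(E) = 0 (w(E) = -1/4*0 = 0)
s = -35 (s = -7*5 = -35)
r(J, C) = -1/35 (r(J, C) = 1/(0 - 35) = 1/(-35) = -1/35)
30252 + r(69, 114) = 30252 - 1/35 = 1058819/35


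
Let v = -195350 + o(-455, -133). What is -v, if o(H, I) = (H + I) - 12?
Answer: 195950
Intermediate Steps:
o(H, I) = -12 + H + I
v = -195950 (v = -195350 + (-12 - 455 - 133) = -195350 - 600 = -195950)
-v = -1*(-195950) = 195950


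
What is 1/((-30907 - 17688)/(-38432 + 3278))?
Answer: 35154/48595 ≈ 0.72341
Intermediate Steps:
1/((-30907 - 17688)/(-38432 + 3278)) = 1/(-48595/(-35154)) = 1/(-48595*(-1/35154)) = 1/(48595/35154) = 35154/48595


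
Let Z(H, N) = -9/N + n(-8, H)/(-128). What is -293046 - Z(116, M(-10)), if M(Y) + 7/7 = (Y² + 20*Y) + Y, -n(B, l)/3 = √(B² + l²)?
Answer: -10842705/37 - 39*√5/32 ≈ -2.9305e+5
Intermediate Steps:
n(B, l) = -3*√(B² + l²)
M(Y) = -1 + Y² + 21*Y (M(Y) = -1 + ((Y² + 20*Y) + Y) = -1 + (Y² + 21*Y) = -1 + Y² + 21*Y)
Z(H, N) = -9/N + 3*√(64 + H²)/128 (Z(H, N) = -9/N - 3*√((-8)² + H²)/(-128) = -9/N - 3*√(64 + H²)*(-1/128) = -9/N + 3*√(64 + H²)/128)
-293046 - Z(116, M(-10)) = -293046 - (-9/(-1 + (-10)² + 21*(-10)) + 3*√(64 + 116²)/128) = -293046 - (-9/(-1 + 100 - 210) + 3*√(64 + 13456)/128) = -293046 - (-9/(-111) + 3*√13520/128) = -293046 - (-9*(-1/111) + 3*(52*√5)/128) = -293046 - (3/37 + 39*√5/32) = -293046 + (-3/37 - 39*√5/32) = -10842705/37 - 39*√5/32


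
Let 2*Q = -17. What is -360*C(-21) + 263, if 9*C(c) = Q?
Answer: 603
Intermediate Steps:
Q = -17/2 (Q = (½)*(-17) = -17/2 ≈ -8.5000)
C(c) = -17/18 (C(c) = (⅑)*(-17/2) = -17/18)
-360*C(-21) + 263 = -360*(-17/18) + 263 = 340 + 263 = 603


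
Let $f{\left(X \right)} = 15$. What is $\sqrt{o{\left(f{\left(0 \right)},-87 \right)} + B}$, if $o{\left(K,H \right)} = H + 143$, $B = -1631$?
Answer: $15 i \sqrt{7} \approx 39.686 i$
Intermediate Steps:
$o{\left(K,H \right)} = 143 + H$
$\sqrt{o{\left(f{\left(0 \right)},-87 \right)} + B} = \sqrt{\left(143 - 87\right) - 1631} = \sqrt{56 - 1631} = \sqrt{-1575} = 15 i \sqrt{7}$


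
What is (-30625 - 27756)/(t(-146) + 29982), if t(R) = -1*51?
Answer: -58381/29931 ≈ -1.9505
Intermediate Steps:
t(R) = -51
(-30625 - 27756)/(t(-146) + 29982) = (-30625 - 27756)/(-51 + 29982) = -58381/29931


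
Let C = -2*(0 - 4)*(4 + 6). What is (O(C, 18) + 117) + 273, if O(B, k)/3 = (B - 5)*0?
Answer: 390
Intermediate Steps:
C = 80 (C = -(-8)*10 = -2*(-40) = 80)
O(B, k) = 0 (O(B, k) = 3*((B - 5)*0) = 3*((-5 + B)*0) = 3*0 = 0)
(O(C, 18) + 117) + 273 = (0 + 117) + 273 = 117 + 273 = 390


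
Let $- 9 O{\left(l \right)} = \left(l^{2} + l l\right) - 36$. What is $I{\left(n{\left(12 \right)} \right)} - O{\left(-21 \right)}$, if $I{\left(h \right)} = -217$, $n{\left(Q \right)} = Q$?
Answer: $-123$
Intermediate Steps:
$O{\left(l \right)} = 4 - \frac{2 l^{2}}{9}$ ($O{\left(l \right)} = - \frac{\left(l^{2} + l l\right) - 36}{9} = - \frac{\left(l^{2} + l^{2}\right) - 36}{9} = - \frac{2 l^{2} - 36}{9} = - \frac{-36 + 2 l^{2}}{9} = 4 - \frac{2 l^{2}}{9}$)
$I{\left(n{\left(12 \right)} \right)} - O{\left(-21 \right)} = -217 - \left(4 - \frac{2 \left(-21\right)^{2}}{9}\right) = -217 - \left(4 - 98\right) = -217 - -94 = -217 + 94 = -123$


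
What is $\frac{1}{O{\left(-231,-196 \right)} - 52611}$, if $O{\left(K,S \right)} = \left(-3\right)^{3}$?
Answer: $- \frac{1}{52638} \approx -1.8998 \cdot 10^{-5}$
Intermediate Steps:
$O{\left(K,S \right)} = -27$
$\frac{1}{O{\left(-231,-196 \right)} - 52611} = \frac{1}{-27 - 52611} = \frac{1}{-52638} = - \frac{1}{52638}$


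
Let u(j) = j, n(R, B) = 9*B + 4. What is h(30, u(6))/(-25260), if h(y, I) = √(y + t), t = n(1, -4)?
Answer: -I*√2/25260 ≈ -5.5986e-5*I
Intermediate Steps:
n(R, B) = 4 + 9*B
t = -32 (t = 4 + 9*(-4) = 4 - 36 = -32)
h(y, I) = √(-32 + y) (h(y, I) = √(y - 32) = √(-32 + y))
h(30, u(6))/(-25260) = √(-32 + 30)/(-25260) = √(-2)*(-1/25260) = (I*√2)*(-1/25260) = -I*√2/25260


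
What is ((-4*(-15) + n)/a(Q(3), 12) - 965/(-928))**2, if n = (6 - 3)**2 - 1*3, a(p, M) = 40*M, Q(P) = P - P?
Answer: 29844369/21529600 ≈ 1.3862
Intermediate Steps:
Q(P) = 0
n = 6 (n = 3**2 - 3 = 9 - 3 = 6)
((-4*(-15) + n)/a(Q(3), 12) - 965/(-928))**2 = ((-4*(-15) + 6)/((40*12)) - 965/(-928))**2 = ((60 + 6)/480 - 965*(-1/928))**2 = (66*(1/480) + 965/928)**2 = (11/80 + 965/928)**2 = (5463/4640)**2 = 29844369/21529600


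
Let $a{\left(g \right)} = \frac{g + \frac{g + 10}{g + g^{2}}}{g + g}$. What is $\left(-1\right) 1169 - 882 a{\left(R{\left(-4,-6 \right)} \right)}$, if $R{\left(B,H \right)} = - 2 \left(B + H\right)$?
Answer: $- \frac{64463}{40} \approx -1611.6$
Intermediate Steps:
$R{\left(B,H \right)} = - 2 B - 2 H$
$a{\left(g \right)} = \frac{g + \frac{10 + g}{g + g^{2}}}{2 g}$
$\left(-1\right) 1169 - 882 a{\left(R{\left(-4,-6 \right)} \right)} = \left(-1\right) 1169 - 882 \frac{10 - -20 + \left(\left(-2\right) \left(-4\right) - -12\right)^{2} + \left(\left(-2\right) \left(-4\right) - -12\right)^{3}}{2 \left(\left(-2\right) \left(-4\right) - -12\right)^{2} \left(1 - -20\right)} = -1169 - 882 \frac{10 + \left(8 + 12\right) + \left(8 + 12\right)^{2} + \left(8 + 12\right)^{3}}{2 \left(8 + 12\right)^{2} \left(1 + \left(8 + 12\right)\right)} = -1169 - 882 \frac{10 + 20 + 20^{2} + 20^{3}}{2 \cdot 400 \left(1 + 20\right)} = -1169 - 882 \cdot \frac{1}{2} \cdot \frac{1}{400} \cdot \frac{1}{21} \left(10 + 20 + 400 + 8000\right) = -1169 - 882 \cdot \frac{1}{2} \cdot \frac{1}{400} \cdot \frac{1}{21} \cdot 8430 = -1169 - \frac{17703}{40} = - \frac{64463}{40}$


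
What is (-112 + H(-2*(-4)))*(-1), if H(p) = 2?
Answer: 110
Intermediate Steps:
(-112 + H(-2*(-4)))*(-1) = (-112 + 2)*(-1) = -110*(-1) = 110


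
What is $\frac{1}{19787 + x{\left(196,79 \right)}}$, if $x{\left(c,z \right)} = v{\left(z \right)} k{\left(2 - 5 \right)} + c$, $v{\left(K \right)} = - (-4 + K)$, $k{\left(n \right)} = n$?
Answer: $\frac{1}{20208} \approx 4.9485 \cdot 10^{-5}$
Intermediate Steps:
$v{\left(K \right)} = 4 - K$
$x{\left(c,z \right)} = -12 + c + 3 z$ ($x{\left(c,z \right)} = \left(4 - z\right) \left(2 - 5\right) + c = \left(4 - z\right) \left(-3\right) + c = \left(-12 + 3 z\right) + c = -12 + c + 3 z$)
$\frac{1}{19787 + x{\left(196,79 \right)}} = \frac{1}{19787 + \left(-12 + 196 + 3 \cdot 79\right)} = \frac{1}{19787 + \left(-12 + 196 + 237\right)} = \frac{1}{19787 + 421} = \frac{1}{20208}$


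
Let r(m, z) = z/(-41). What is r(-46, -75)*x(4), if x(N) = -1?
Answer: -75/41 ≈ -1.8293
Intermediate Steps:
r(m, z) = -z/41 (r(m, z) = z*(-1/41) = -z/41)
r(-46, -75)*x(4) = -1/41*(-75)*(-1) = (75/41)*(-1) = -75/41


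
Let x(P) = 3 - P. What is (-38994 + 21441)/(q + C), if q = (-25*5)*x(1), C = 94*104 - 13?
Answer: -5851/3171 ≈ -1.8452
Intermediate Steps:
C = 9763 (C = 9776 - 13 = 9763)
q = -250 (q = (-25*5)*(3 - 1*1) = -125*(3 - 1) = -125*2 = -250)
(-38994 + 21441)/(q + C) = (-38994 + 21441)/(-250 + 9763) = -17553/9513 = -17553*1/9513 = -5851/3171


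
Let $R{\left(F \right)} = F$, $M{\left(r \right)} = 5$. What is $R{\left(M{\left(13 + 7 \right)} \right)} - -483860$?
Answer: $483865$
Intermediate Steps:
$R{\left(M{\left(13 + 7 \right)} \right)} - -483860 = 5 - -483860 = 5 + 483860 = 483865$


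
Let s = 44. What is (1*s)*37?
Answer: 1628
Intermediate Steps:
(1*s)*37 = (1*44)*37 = 44*37 = 1628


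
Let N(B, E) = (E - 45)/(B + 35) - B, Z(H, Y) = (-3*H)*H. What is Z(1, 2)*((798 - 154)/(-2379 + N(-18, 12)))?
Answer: 5474/6695 ≈ 0.81763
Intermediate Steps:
Z(H, Y) = -3*H²
N(B, E) = -B + (-45 + E)/(35 + B) (N(B, E) = (-45 + E)/(35 + B) - B = -B + (-45 + E)/(35 + B))
Z(1, 2)*((798 - 154)/(-2379 + N(-18, 12))) = (-3*1²)*((798 - 154)/(-2379 + (-45 + 12 - 1*(-18)² - 35*(-18))/(35 - 18))) = (-3*1)*(644/(-2379 + (-45 + 12 - 1*324 + 630)/17)) = -1932/(-2379 + (-45 + 12 - 324 + 630)/17) = -1932/(-2379 + (1/17)*273) = -1932/(-2379 + 273/17) = -1932/(-40170/17) = -1932*(-17)/40170 = -3*(-5474/20085) = 5474/6695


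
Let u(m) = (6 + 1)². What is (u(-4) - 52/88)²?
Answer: 1134225/484 ≈ 2343.4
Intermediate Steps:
u(m) = 49 (u(m) = 7² = 49)
(u(-4) - 52/88)² = (49 - 52/88)² = (49 - 52*1/88)² = (49 - 13/22)² = (1065/22)² = 1134225/484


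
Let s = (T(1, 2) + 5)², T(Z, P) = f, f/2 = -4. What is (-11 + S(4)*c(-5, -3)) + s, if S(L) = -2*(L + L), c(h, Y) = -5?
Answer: 78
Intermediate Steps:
f = -8 (f = 2*(-4) = -8)
T(Z, P) = -8
S(L) = -4*L
s = 9 (s = (-8 + 5)² = (-3)² = 9)
(-11 + S(4)*c(-5, -3)) + s = (-11 - 4*4*(-5)) + 9 = (-11 - 16*(-5)) + 9 = (-11 + 80) + 9 = 69 + 9 = 78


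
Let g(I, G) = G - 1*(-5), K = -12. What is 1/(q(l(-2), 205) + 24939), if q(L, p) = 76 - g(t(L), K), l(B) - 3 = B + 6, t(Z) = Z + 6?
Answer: 1/25022 ≈ 3.9965e-5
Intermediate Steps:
t(Z) = 6 + Z
g(I, G) = 5 + G (g(I, G) = G + 5 = 5 + G)
l(B) = 9 + B (l(B) = 3 + (B + 6) = 3 + (6 + B) = 9 + B)
q(L, p) = 83 (q(L, p) = 76 - (5 - 12) = 76 - 1*(-7) = 76 + 7 = 83)
1/(q(l(-2), 205) + 24939) = 1/(83 + 24939) = 1/25022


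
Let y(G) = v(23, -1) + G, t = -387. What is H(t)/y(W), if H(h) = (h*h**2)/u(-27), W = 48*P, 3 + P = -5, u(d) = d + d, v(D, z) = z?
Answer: -2146689/770 ≈ -2787.9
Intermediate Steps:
u(d) = 2*d
P = -8 (P = -3 - 5 = -8)
W = -384 (W = 48*(-8) = -384)
H(h) = -h**3/54 (H(h) = (h*h**2)/((2*(-27))) = h**3/(-54) = h**3*(-1/54) = -h**3/54)
y(G) = -1 + G
H(t)/y(W) = (-1/54*(-387)**3)/(-1 - 384) = -1/54*(-57960603)/(-385) = (2146689/2)*(-1/385) = -2146689/770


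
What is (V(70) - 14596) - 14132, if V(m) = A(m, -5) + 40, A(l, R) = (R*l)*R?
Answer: -26938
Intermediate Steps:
A(l, R) = l*R²
V(m) = 40 + 25*m (V(m) = m*(-5)² + 40 = m*25 + 40 = 25*m + 40 = 40 + 25*m)
(V(70) - 14596) - 14132 = ((40 + 25*70) - 14596) - 14132 = ((40 + 1750) - 14596) - 14132 = (1790 - 14596) - 14132 = -12806 - 14132 = -26938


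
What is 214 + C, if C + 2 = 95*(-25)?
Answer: -2163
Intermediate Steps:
C = -2377 (C = -2 + 95*(-25) = -2 - 2375 = -2377)
214 + C = 214 - 2377 = -2163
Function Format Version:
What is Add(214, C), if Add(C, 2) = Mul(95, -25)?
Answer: -2163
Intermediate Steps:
C = -2377 (C = Add(-2, Mul(95, -25)) = Add(-2, -2375) = -2377)
Add(214, C) = Add(214, -2377) = -2163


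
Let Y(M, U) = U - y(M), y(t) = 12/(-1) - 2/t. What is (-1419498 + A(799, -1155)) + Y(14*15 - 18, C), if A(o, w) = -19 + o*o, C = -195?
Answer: -75004703/96 ≈ -7.8130e+5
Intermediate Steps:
y(t) = -12 - 2/t (y(t) = 12*(-1) - 2/t = -12 - 2/t)
A(o, w) = -19 + o**2
Y(M, U) = 12 + U + 2/M (Y(M, U) = U - (-12 - 2/M) = U + (12 + 2/M) = 12 + U + 2/M)
(-1419498 + A(799, -1155)) + Y(14*15 - 18, C) = (-1419498 + (-19 + 799**2)) + (12 - 195 + 2/(14*15 - 18)) = (-1419498 + (-19 + 638401)) + (12 - 195 + 2/(210 - 18)) = (-1419498 + 638382) + (12 - 195 + 2/192) = -781116 + (12 - 195 + 2*(1/192)) = -781116 + (12 - 195 + 1/96) = -781116 - 17567/96 = -75004703/96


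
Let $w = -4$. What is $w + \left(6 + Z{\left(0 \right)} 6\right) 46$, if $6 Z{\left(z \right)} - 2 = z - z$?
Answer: $364$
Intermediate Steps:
$Z{\left(z \right)} = \frac{1}{3}$ ($Z{\left(z \right)} = \frac{1}{3} + \frac{z - z}{6} = \frac{1}{3} + \frac{1}{6} \cdot 0 = \frac{1}{3} + 0 = \frac{1}{3}$)
$w + \left(6 + Z{\left(0 \right)} 6\right) 46 = -4 + \left(6 + \frac{1}{3} \cdot 6\right) 46 = -4 + \left(6 + 2\right) 46 = -4 + 8 \cdot 46 = -4 + 368 = 364$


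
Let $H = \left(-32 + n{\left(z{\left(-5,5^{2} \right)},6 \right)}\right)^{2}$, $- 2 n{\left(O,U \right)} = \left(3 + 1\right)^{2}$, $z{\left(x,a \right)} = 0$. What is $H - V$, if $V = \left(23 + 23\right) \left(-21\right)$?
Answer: $2566$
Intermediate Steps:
$n{\left(O,U \right)} = -8$ ($n{\left(O,U \right)} = - \frac{\left(3 + 1\right)^{2}}{2} = - \frac{4^{2}}{2} = \left(- \frac{1}{2}\right) 16 = -8$)
$H = 1600$ ($H = \left(-32 - 8\right)^{2} = \left(-40\right)^{2} = 1600$)
$V = -966$ ($V = 46 \left(-21\right) = -966$)
$H - V = 1600 - -966 = 1600 + 966 = 2566$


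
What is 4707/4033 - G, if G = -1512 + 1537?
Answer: -96118/4033 ≈ -23.833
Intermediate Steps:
G = 25
4707/4033 - G = 4707/4033 - 1*25 = 4707*(1/4033) - 25 = 4707/4033 - 25 = -96118/4033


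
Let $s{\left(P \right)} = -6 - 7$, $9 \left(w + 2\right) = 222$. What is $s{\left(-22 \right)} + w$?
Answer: $\frac{29}{3} \approx 9.6667$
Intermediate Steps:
$w = \frac{68}{3}$ ($w = -2 + \frac{1}{9} \cdot 222 = -2 + \frac{74}{3} = \frac{68}{3} \approx 22.667$)
$s{\left(P \right)} = -13$ ($s{\left(P \right)} = -6 - 7 = -13$)
$s{\left(-22 \right)} + w = -13 + \frac{68}{3} = \frac{29}{3}$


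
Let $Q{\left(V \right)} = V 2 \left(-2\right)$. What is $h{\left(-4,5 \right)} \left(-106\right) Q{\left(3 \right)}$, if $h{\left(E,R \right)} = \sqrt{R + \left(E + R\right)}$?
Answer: $1272 \sqrt{6} \approx 3115.8$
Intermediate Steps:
$Q{\left(V \right)} = - 4 V$ ($Q{\left(V \right)} = 2 V \left(-2\right) = - 4 V$)
$h{\left(E,R \right)} = \sqrt{E + 2 R}$
$h{\left(-4,5 \right)} \left(-106\right) Q{\left(3 \right)} = \sqrt{-4 + 2 \cdot 5} \left(-106\right) \left(\left(-4\right) 3\right) = \sqrt{-4 + 10} \left(-106\right) \left(-12\right) = \sqrt{6} \left(-106\right) \left(-12\right) = - 106 \sqrt{6} \left(-12\right) = 1272 \sqrt{6}$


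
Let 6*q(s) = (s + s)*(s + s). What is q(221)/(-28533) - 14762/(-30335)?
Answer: -1699571032/2596645665 ≈ -0.65453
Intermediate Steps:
q(s) = 2*s**2/3 (q(s) = ((s + s)*(s + s))/6 = ((2*s)*(2*s))/6 = (4*s**2)/6 = 2*s**2/3)
q(221)/(-28533) - 14762/(-30335) = ((2/3)*221**2)/(-28533) - 14762/(-30335) = ((2/3)*48841)*(-1/28533) - 14762*(-1/30335) = (97682/3)*(-1/28533) + 14762/30335 = -97682/85599 + 14762/30335 = -1699571032/2596645665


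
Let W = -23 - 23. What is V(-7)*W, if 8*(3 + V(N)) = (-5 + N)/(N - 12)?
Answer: 2553/19 ≈ 134.37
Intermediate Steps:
V(N) = -3 + (-5 + N)/(8*(-12 + N)) (V(N) = -3 + ((-5 + N)/(N - 12))/8 = -3 + ((-5 + N)/(-12 + N))/8 = -3 + (-5 + N)/(8*(-12 + N)))
W = -46
V(-7)*W = ((283 - 23*(-7))/(8*(-12 - 7)))*(-46) = ((⅛)*(283 + 161)/(-19))*(-46) = ((⅛)*(-1/19)*444)*(-46) = -111/38*(-46) = 2553/19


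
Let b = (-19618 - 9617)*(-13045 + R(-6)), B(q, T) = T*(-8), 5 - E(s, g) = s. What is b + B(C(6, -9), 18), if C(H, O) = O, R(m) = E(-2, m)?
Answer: 381165786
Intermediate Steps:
E(s, g) = 5 - s
R(m) = 7 (R(m) = 5 - 1*(-2) = 5 + 2 = 7)
B(q, T) = -8*T
b = 381165930 (b = (-19618 - 9617)*(-13045 + 7) = -29235*(-13038) = 381165930)
b + B(C(6, -9), 18) = 381165930 - 8*18 = 381165930 - 144 = 381165786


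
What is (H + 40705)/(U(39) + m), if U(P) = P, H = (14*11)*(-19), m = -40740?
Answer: -12593/13567 ≈ -0.92821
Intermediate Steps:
H = -2926 (H = 154*(-19) = -2926)
(H + 40705)/(U(39) + m) = (-2926 + 40705)/(39 - 40740) = 37779/(-40701) = 37779*(-1/40701) = -12593/13567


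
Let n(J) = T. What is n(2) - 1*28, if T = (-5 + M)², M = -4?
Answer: 53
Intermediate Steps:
T = 81 (T = (-5 - 4)² = (-9)² = 81)
n(J) = 81
n(2) - 1*28 = 81 - 1*28 = 81 - 28 = 53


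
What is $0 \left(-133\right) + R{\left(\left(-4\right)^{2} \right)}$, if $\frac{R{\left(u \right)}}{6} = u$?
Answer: $96$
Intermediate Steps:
$R{\left(u \right)} = 6 u$
$0 \left(-133\right) + R{\left(\left(-4\right)^{2} \right)} = 0 \left(-133\right) + 6 \left(-4\right)^{2} = 0 + 6 \cdot 16 = 0 + 96 = 96$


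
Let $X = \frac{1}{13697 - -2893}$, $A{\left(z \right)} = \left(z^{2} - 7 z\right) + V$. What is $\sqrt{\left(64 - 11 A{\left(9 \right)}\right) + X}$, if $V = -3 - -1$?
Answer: $\frac{i \sqrt{30825530610}}{16590} \approx 10.583 i$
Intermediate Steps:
$V = -2$ ($V = -3 + 1 = -2$)
$A{\left(z \right)} = -2 + z^{2} - 7 z$ ($A{\left(z \right)} = \left(z^{2} - 7 z\right) - 2 = -2 + z^{2} - 7 z$)
$X = \frac{1}{16590}$ ($X = \frac{1}{13697 + 2893} = \frac{1}{16590} \approx 6.0277 \cdot 10^{-5}$)
$\sqrt{\left(64 - 11 A{\left(9 \right)}\right) + X} = \sqrt{\left(64 - 11 \left(-2 + 9^{2} - 63\right)\right) + \frac{1}{16590}} = \sqrt{\left(64 - 11 \left(-2 + 81 - 63\right)\right) + \frac{1}{16590}} = \sqrt{\left(64 - 176\right) + \frac{1}{16590}} = \sqrt{-112 + \frac{1}{16590}} = \sqrt{- \frac{1858079}{16590}} = \frac{i \sqrt{30825530610}}{16590}$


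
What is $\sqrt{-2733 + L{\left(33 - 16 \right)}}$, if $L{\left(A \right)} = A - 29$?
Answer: $3 i \sqrt{305} \approx 52.393 i$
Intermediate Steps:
$L{\left(A \right)} = -29 + A$ ($L{\left(A \right)} = A - 29 = -29 + A$)
$\sqrt{-2733 + L{\left(33 - 16 \right)}} = \sqrt{-2733 + \left(-29 + \left(33 - 16\right)\right)} = \sqrt{-2733 + \left(-29 + 17\right)} = \sqrt{-2733 - 12} = \sqrt{-2745} = 3 i \sqrt{305}$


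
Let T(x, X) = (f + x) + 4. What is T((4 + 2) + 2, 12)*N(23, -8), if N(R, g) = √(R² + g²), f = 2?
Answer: 14*√593 ≈ 340.92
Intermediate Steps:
T(x, X) = 6 + x (T(x, X) = (2 + x) + 4 = 6 + x)
T((4 + 2) + 2, 12)*N(23, -8) = (6 + ((4 + 2) + 2))*√(23² + (-8)²) = (6 + (6 + 2))*√(529 + 64) = (6 + 8)*√593 = 14*√593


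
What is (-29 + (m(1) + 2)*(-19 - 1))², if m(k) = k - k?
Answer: 4761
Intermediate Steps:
m(k) = 0
(-29 + (m(1) + 2)*(-19 - 1))² = (-29 + (0 + 2)*(-19 - 1))² = (-29 + 2*(-20))² = (-29 - 40)² = (-69)² = 4761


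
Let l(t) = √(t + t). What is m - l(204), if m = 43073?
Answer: 43073 - 2*√102 ≈ 43053.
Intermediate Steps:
l(t) = √2*√t (l(t) = √(2*t) = √2*√t)
m - l(204) = 43073 - √2*√204 = 43073 - √2*2*√51 = 43073 - 2*√102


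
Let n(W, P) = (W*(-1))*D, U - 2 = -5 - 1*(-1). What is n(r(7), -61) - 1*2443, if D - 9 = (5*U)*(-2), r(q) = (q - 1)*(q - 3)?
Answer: -3139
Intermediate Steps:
U = -2 (U = 2 + (-5 - 1*(-1)) = 2 + (-5 + 1) = 2 - 4 = -2)
r(q) = (-1 + q)*(-3 + q)
D = 29 (D = 9 + (5*(-2))*(-2) = 9 - 10*(-2) = 9 + 20 = 29)
n(W, P) = -29*W (n(W, P) = (W*(-1))*29 = -W*29 = -29*W)
n(r(7), -61) - 1*2443 = -29*(3 + 7² - 4*7) - 1*2443 = -29*(3 + 49 - 28) - 2443 = -29*24 - 2443 = -696 - 2443 = -3139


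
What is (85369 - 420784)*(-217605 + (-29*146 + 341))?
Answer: 74293751670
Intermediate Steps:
(85369 - 420784)*(-217605 + (-29*146 + 341)) = -335415*(-217605 + (-4234 + 341)) = -335415*(-217605 - 3893) = -335415*(-221498) = 74293751670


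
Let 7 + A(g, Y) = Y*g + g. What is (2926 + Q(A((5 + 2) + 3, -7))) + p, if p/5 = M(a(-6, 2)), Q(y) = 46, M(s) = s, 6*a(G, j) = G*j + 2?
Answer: 8891/3 ≈ 2963.7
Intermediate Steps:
a(G, j) = 1/3 + G*j/6 (a(G, j) = (G*j + 2)/6 = (2 + G*j)/6 = 1/3 + G*j/6)
A(g, Y) = -7 + g + Y*g (A(g, Y) = -7 + (Y*g + g) = -7 + (g + Y*g) = -7 + g + Y*g)
p = -25/3 (p = 5*(1/3 + (1/6)*(-6)*2) = 5*(1/3 - 2) = 5*(-5/3) = -25/3 ≈ -8.3333)
(2926 + Q(A((5 + 2) + 3, -7))) + p = (2926 + 46) - 25/3 = 2972 - 25/3 = 8891/3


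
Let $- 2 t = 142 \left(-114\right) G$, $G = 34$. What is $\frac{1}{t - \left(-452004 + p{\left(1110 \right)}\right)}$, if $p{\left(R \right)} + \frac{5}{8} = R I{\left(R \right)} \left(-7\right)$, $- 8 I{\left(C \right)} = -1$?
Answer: $\frac{8}{5825375} \approx 1.3733 \cdot 10^{-6}$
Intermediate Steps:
$I{\left(C \right)} = \frac{1}{8}$ ($I{\left(C \right)} = \left(- \frac{1}{8}\right) \left(-1\right) = \frac{1}{8}$)
$p{\left(R \right)} = - \frac{5}{8} - \frac{7 R}{8}$ ($p{\left(R \right)} = - \frac{5}{8} + R \frac{1}{8} \left(-7\right) = - \frac{5}{8} + \frac{R}{8} \left(-7\right) = - \frac{5}{8} - \frac{7 R}{8}$)
$t = 275196$ ($t = - \frac{142 \left(-114\right) 34}{2} = - \frac{\left(-16188\right) 34}{2} = \left(- \frac{1}{2}\right) \left(-550392\right) = 275196$)
$\frac{1}{t - \left(-452004 + p{\left(1110 \right)}\right)} = \frac{1}{275196 + \left(452004 - \left(- \frac{5}{8} - \frac{3885}{4}\right)\right)} = \frac{1}{275196 + \left(452004 - - \frac{7775}{8}\right)} = \frac{1}{275196 + \left(452004 + \frac{7775}{8}\right)} = \frac{1}{275196 + \frac{3623807}{8}} = \frac{1}{\frac{5825375}{8}} = \frac{8}{5825375}$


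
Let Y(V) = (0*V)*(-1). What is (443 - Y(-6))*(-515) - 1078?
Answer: -229223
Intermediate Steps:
Y(V) = 0 (Y(V) = 0*(-1) = 0)
(443 - Y(-6))*(-515) - 1078 = (443 - 1*0)*(-515) - 1078 = (443 + 0)*(-515) - 1078 = 443*(-515) - 1078 = -228145 - 1078 = -229223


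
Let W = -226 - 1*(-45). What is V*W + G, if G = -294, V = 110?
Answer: -20204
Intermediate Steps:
W = -181 (W = -226 + 45 = -181)
V*W + G = 110*(-181) - 294 = -19910 - 294 = -20204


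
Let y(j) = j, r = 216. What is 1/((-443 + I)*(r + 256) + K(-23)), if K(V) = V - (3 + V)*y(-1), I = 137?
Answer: -1/144475 ≈ -6.9216e-6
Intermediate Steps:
K(V) = 3 + 2*V (K(V) = V - (3 + V)*(-1) = V - (-3 - V) = V + (3 + V) = 3 + 2*V)
1/((-443 + I)*(r + 256) + K(-23)) = 1/((-443 + 137)*(216 + 256) + (3 + 2*(-23))) = 1/(-306*472 + (3 - 46)) = 1/(-144432 - 43) = 1/(-144475) = -1/144475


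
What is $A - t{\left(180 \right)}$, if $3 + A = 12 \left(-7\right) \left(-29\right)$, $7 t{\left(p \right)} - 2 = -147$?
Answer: $\frac{17176}{7} \approx 2453.7$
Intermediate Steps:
$t{\left(p \right)} = - \frac{145}{7}$ ($t{\left(p \right)} = \frac{2}{7} + \frac{1}{7} \left(-147\right) = \frac{2}{7} - 21 = - \frac{145}{7}$)
$A = 2433$ ($A = -3 + 12 \left(-7\right) \left(-29\right) = -3 - -2436 = -3 + 2436 = 2433$)
$A - t{\left(180 \right)} = 2433 - - \frac{145}{7} = 2433 + \frac{145}{7} = \frac{17176}{7}$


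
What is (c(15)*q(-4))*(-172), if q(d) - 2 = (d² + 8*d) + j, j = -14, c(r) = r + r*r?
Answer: 1155840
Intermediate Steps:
c(r) = r + r²
q(d) = -12 + d² + 8*d (q(d) = 2 + ((d² + 8*d) - 14) = 2 + (-14 + d² + 8*d) = -12 + d² + 8*d)
(c(15)*q(-4))*(-172) = ((15*(1 + 15))*(-12 + (-4)² + 8*(-4)))*(-172) = ((15*16)*(-12 + 16 - 32))*(-172) = (240*(-28))*(-172) = -6720*(-172) = 1155840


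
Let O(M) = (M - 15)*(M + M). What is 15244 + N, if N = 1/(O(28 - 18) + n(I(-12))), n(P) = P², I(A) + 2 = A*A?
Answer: 305855617/20064 ≈ 15244.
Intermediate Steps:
I(A) = -2 + A² (I(A) = -2 + A*A = -2 + A²)
O(M) = 2*M*(-15 + M) (O(M) = (-15 + M)*(2*M) = 2*M*(-15 + M))
N = 1/20064 (N = 1/(2*(28 - 18)*(-15 + (28 - 18)) + (-2 + (-12)²)²) = 1/(2*10*(-15 + 10) + (-2 + 144)²) = 1/(2*10*(-5) + 142²) = 1/(-100 + 20164) = 1/20064 ≈ 4.9840e-5)
15244 + N = 15244 + 1/20064 = 305855617/20064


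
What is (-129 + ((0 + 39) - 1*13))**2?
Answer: 10609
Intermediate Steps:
(-129 + ((0 + 39) - 1*13))**2 = (-129 + (39 - 13))**2 = (-129 + 26)**2 = (-103)**2 = 10609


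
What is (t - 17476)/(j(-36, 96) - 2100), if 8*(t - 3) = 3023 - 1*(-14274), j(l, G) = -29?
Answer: 122487/17032 ≈ 7.1916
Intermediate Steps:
t = 17321/8 (t = 3 + (3023 - 1*(-14274))/8 = 3 + (3023 + 14274)/8 = 3 + (⅛)*17297 = 3 + 17297/8 = 17321/8 ≈ 2165.1)
(t - 17476)/(j(-36, 96) - 2100) = (17321/8 - 17476)/(-29 - 2100) = -122487/8/(-2129) = -122487/8*(-1/2129) = 122487/17032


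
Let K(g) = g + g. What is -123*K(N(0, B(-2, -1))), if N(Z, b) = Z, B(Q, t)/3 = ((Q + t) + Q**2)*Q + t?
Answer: 0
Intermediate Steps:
B(Q, t) = 3*t + 3*Q*(Q + t + Q**2) (B(Q, t) = 3*(((Q + t) + Q**2)*Q + t) = 3*((Q + t + Q**2)*Q + t) = 3*(Q*(Q + t + Q**2) + t) = 3*(t + Q*(Q + t + Q**2)) = 3*t + 3*Q*(Q + t + Q**2))
K(g) = 2*g
-123*K(N(0, B(-2, -1))) = -246*0 = -123*0 = 0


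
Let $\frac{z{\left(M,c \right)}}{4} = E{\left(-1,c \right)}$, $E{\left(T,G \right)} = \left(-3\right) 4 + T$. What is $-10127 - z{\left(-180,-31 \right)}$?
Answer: $-10075$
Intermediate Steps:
$E{\left(T,G \right)} = -12 + T$
$z{\left(M,c \right)} = -52$ ($z{\left(M,c \right)} = 4 \left(-12 - 1\right) = 4 \left(-13\right) = -52$)
$-10127 - z{\left(-180,-31 \right)} = -10127 - -52 = -10127 + 52 = -10075$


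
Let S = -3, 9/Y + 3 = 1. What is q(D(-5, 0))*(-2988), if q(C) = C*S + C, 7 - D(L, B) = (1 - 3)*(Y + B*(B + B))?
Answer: -11952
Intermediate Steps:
Y = -9/2 (Y = 9/(-3 + 1) = 9/(-2) = 9*(-½) = -9/2 ≈ -4.5000)
D(L, B) = -2 + 4*B² (D(L, B) = 7 - (1 - 3)*(-9/2 + B*(B + B)) = 7 - (-2)*(-9/2 + B*(2*B)) = 7 - (-2)*(-9/2 + 2*B²) = 7 - (9 - 4*B²) = 7 + (-9 + 4*B²) = -2 + 4*B²)
q(C) = -2*C (q(C) = C*(-3) + C = -3*C + C = -2*C)
q(D(-5, 0))*(-2988) = -2*(-2 + 4*0²)*(-2988) = -2*(-2 + 4*0)*(-2988) = -2*(-2 + 0)*(-2988) = -2*(-2)*(-2988) = 4*(-2988) = -11952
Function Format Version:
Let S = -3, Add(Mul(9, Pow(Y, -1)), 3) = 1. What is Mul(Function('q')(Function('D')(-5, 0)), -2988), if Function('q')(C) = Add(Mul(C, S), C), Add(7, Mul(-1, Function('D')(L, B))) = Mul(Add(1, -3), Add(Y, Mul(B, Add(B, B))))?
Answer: -11952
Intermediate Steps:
Y = Rational(-9, 2) (Y = Mul(9, Pow(Add(-3, 1), -1)) = Mul(9, Pow(-2, -1)) = Mul(9, Rational(-1, 2)) = Rational(-9, 2) ≈ -4.5000)
Function('D')(L, B) = Add(-2, Mul(4, Pow(B, 2))) (Function('D')(L, B) = Add(7, Mul(-1, Mul(Add(1, -3), Add(Rational(-9, 2), Mul(B, Add(B, B)))))) = Add(7, Mul(-1, Mul(-2, Add(Rational(-9, 2), Mul(B, Mul(2, B)))))) = Add(7, Mul(-1, Mul(-2, Add(Rational(-9, 2), Mul(2, Pow(B, 2)))))) = Add(7, Mul(-1, Add(9, Mul(-4, Pow(B, 2))))) = Add(7, Add(-9, Mul(4, Pow(B, 2)))) = Add(-2, Mul(4, Pow(B, 2))))
Function('q')(C) = Mul(-2, C) (Function('q')(C) = Add(Mul(C, -3), C) = Add(Mul(-3, C), C) = Mul(-2, C))
Mul(Function('q')(Function('D')(-5, 0)), -2988) = Mul(Mul(-2, Add(-2, Mul(4, Pow(0, 2)))), -2988) = Mul(Mul(-2, Add(-2, Mul(4, 0))), -2988) = Mul(Mul(-2, Add(-2, 0)), -2988) = Mul(Mul(-2, -2), -2988) = Mul(4, -2988) = -11952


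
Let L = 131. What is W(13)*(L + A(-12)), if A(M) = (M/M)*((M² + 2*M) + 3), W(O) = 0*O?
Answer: 0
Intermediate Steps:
W(O) = 0
A(M) = 3 + M² + 2*M (A(M) = 1*(3 + M² + 2*M) = 3 + M² + 2*M)
W(13)*(L + A(-12)) = 0*(131 + (3 + (-12)² + 2*(-12))) = 0*(131 + (3 + 144 - 24)) = 0*(131 + 123) = 0*254 = 0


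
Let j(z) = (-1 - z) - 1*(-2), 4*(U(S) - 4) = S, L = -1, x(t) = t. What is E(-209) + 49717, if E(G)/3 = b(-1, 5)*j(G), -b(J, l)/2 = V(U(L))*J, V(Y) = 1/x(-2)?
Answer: 49087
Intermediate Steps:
U(S) = 4 + S/4
V(Y) = -½ (V(Y) = 1/(-2) = -½)
j(z) = 1 - z (j(z) = (-1 - z) + 2 = 1 - z)
b(J, l) = J (b(J, l) = -(-1)*J = J)
E(G) = -3 + 3*G (E(G) = 3*(-(1 - G)) = 3*(-1 + G) = -3 + 3*G)
E(-209) + 49717 = (-3 + 3*(-209)) + 49717 = (-3 - 627) + 49717 = -630 + 49717 = 49087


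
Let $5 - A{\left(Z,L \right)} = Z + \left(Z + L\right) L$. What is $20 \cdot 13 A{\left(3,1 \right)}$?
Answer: $-520$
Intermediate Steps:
$A{\left(Z,L \right)} = 5 - Z - L \left(L + Z\right)$ ($A{\left(Z,L \right)} = 5 - \left(Z + \left(Z + L\right) L\right) = 5 - \left(Z + \left(L + Z\right) L\right) = 5 - \left(Z + L \left(L + Z\right)\right) = 5 - Z - L \left(L + Z\right)$)
$20 \cdot 13 A{\left(3,1 \right)} = 20 \cdot 13 \left(5 - 3 - 1^{2} - 1 \cdot 3\right) = 260 \left(5 - 3 - 1 - 3\right) = 260 \left(-2\right) = -520$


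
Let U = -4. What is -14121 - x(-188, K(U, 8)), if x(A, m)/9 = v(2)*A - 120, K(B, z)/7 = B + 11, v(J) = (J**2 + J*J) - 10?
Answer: -16425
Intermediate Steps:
v(J) = -10 + 2*J**2 (v(J) = (J**2 + J**2) - 10 = 2*J**2 - 10 = -10 + 2*J**2)
K(B, z) = 77 + 7*B (K(B, z) = 7*(B + 11) = 7*(11 + B) = 77 + 7*B)
x(A, m) = -1080 - 18*A (x(A, m) = 9*((-10 + 2*2**2)*A - 120) = 9*((-10 + 2*4)*A - 120) = 9*((-10 + 8)*A - 120) = 9*(-2*A - 120) = 9*(-120 - 2*A) = -1080 - 18*A)
-14121 - x(-188, K(U, 8)) = -14121 - (-1080 - 18*(-188)) = -14121 - (-1080 + 3384) = -14121 - 1*2304 = -14121 - 2304 = -16425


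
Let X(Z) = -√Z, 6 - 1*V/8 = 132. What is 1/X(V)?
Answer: I*√7/84 ≈ 0.031497*I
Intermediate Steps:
V = -1008 (V = 48 - 8*132 = 48 - 1056 = -1008)
1/X(V) = 1/(-√(-1008)) = 1/(-12*I*√7) = I*√7/84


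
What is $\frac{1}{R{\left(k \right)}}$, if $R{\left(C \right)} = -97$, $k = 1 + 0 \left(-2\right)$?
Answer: $- \frac{1}{97} \approx -0.010309$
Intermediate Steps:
$k = 1$ ($k = 1 + 0 = 1$)
$\frac{1}{R{\left(k \right)}} = \frac{1}{-97} = - \frac{1}{97}$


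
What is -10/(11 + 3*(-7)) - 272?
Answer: -271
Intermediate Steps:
-10/(11 + 3*(-7)) - 272 = -10/(11 - 21) - 272 = -10/(-10) - 272 = -10*(-1/10) - 272 = 1 - 272 = -271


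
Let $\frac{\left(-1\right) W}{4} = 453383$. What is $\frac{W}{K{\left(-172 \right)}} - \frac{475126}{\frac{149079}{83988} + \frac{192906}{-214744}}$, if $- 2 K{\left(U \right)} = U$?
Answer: $- \frac{3987699774421484}{7082472509} \approx -5.6304 \cdot 10^{5}$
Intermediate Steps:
$K{\left(U \right)} = - \frac{U}{2}$
$W = -1813532$ ($W = \left(-4\right) 453383 = -1813532$)
$\frac{W}{K{\left(-172 \right)}} - \frac{475126}{\frac{149079}{83988} + \frac{192906}{-214744}} = - \frac{1813532}{\left(- \frac{1}{2}\right) \left(-172\right)} - \frac{475126}{\frac{149079}{83988} + \frac{192906}{-214744}} = - \frac{1813532}{86} - \frac{475126}{149079 \cdot \frac{1}{83988} + 192906 \left(- \frac{1}{214744}\right)} = \left(-1813532\right) \frac{1}{86} - \frac{475126}{\frac{49693}{27996} - \frac{96453}{107372}} = - \frac{906766}{43} - \frac{475126}{\frac{164708663}{187874157}} = - \frac{906766}{43} - \frac{89263896718782}{164708663} = - \frac{3987699774421484}{7082472509}$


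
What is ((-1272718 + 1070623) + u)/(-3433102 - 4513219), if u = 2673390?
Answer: -2471295/7946321 ≈ -0.31100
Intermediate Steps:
((-1272718 + 1070623) + u)/(-3433102 - 4513219) = ((-1272718 + 1070623) + 2673390)/(-3433102 - 4513219) = (-202095 + 2673390)/(-7946321) = 2471295*(-1/7946321) = -2471295/7946321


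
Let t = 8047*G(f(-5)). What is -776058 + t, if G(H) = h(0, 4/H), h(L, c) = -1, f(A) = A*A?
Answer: -784105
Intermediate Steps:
f(A) = A**2
G(H) = -1
t = -8047 (t = 8047*(-1) = -8047)
-776058 + t = -776058 - 8047 = -784105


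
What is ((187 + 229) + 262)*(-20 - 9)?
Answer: -19662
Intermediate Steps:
((187 + 229) + 262)*(-20 - 9) = (416 + 262)*(-29) = 678*(-29) = -19662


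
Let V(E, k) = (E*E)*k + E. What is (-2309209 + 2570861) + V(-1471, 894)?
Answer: 1934734035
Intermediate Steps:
V(E, k) = E + k*E² (V(E, k) = E²*k + E = k*E² + E = E + k*E²)
(-2309209 + 2570861) + V(-1471, 894) = (-2309209 + 2570861) - 1471*(1 - 1471*894) = 261652 - 1471*(1 - 1315074) = 261652 - 1471*(-1315073) = 261652 + 1934472383 = 1934734035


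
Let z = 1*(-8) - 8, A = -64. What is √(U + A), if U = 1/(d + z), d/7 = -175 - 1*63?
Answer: 9*I*√2658/58 ≈ 8.0*I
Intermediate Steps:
d = -1666 (d = 7*(-175 - 1*63) = 7*(-175 - 63) = 7*(-238) = -1666)
z = -16 (z = -8 - 8 = -16)
U = -1/1682 (U = 1/(-1666 - 16) = 1/(-1682) = -1/1682 ≈ -0.00059453)
√(U + A) = √(-1/1682 - 64) = √(-107649/1682) = 9*I*√2658/58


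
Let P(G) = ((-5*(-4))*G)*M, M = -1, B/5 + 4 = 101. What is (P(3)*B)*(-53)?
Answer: 1542300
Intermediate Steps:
B = 485 (B = -20 + 5*101 = -20 + 505 = 485)
P(G) = -20*G (P(G) = ((-5*(-4))*G)*(-1) = (20*G)*(-1) = -20*G)
(P(3)*B)*(-53) = (-20*3*485)*(-53) = -60*485*(-53) = -29100*(-53) = 1542300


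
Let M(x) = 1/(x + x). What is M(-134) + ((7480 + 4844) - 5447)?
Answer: 1843035/268 ≈ 6877.0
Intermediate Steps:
M(x) = 1/(2*x)
M(-134) + ((7480 + 4844) - 5447) = (½)/(-134) + ((7480 + 4844) - 5447) = (½)*(-1/134) + (12324 - 5447) = -1/268 + 6877 = 1843035/268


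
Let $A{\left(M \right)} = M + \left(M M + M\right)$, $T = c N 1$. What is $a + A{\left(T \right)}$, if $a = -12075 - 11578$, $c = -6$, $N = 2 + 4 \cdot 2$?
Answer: $-20173$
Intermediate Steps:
$N = 10$ ($N = 2 + 8 = 10$)
$a = -23653$
$T = -60$ ($T = \left(-6\right) 10 \cdot 1 = \left(-60\right) 1 = -60$)
$A{\left(M \right)} = M^{2} + 2 M$ ($A{\left(M \right)} = M + \left(M^{2} + M\right) = M + \left(M + M^{2}\right) = M^{2} + 2 M$)
$a + A{\left(T \right)} = -23653 - 60 \left(2 - 60\right) = -23653 - -3480 = -23653 + 3480 = -20173$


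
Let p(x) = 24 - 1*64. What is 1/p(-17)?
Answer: -1/40 ≈ -0.025000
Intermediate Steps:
p(x) = -40 (p(x) = 24 - 64 = -40)
1/p(-17) = 1/(-40) = -1/40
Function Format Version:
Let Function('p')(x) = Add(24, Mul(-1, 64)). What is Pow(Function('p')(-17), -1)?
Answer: Rational(-1, 40) ≈ -0.025000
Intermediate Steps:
Function('p')(x) = -40 (Function('p')(x) = Add(24, -64) = -40)
Pow(Function('p')(-17), -1) = Pow(-40, -1) = Rational(-1, 40)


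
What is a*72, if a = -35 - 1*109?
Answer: -10368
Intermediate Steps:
a = -144 (a = -35 - 109 = -144)
a*72 = -144*72 = -10368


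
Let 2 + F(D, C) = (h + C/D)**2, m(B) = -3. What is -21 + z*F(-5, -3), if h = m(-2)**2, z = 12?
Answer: 26523/25 ≈ 1060.9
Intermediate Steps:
h = 9 (h = (-3)**2 = 9)
F(D, C) = -2 + (9 + C/D)**2
-21 + z*F(-5, -3) = -21 + 12*(-2 + (-3 + 9*(-5))**2/(-5)**2) = -21 + 12*(-2 + (-3 - 45)**2/25) = -21 + 12*(-2 + (1/25)*(-48)**2) = -21 + 12*(-2 + (1/25)*2304) = -21 + 12*(-2 + 2304/25) = -21 + 12*(2254/25) = -21 + 27048/25 = 26523/25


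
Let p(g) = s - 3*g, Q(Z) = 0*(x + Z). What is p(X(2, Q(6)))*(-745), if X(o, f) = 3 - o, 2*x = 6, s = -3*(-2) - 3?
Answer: 0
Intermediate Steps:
s = 3 (s = 6 - 3 = 3)
x = 3 (x = (1/2)*6 = 3)
Q(Z) = 0 (Q(Z) = 0*(3 + Z) = 0)
p(g) = 3 - 3*g
p(X(2, Q(6)))*(-745) = (3 - 3*(3 - 1*2))*(-745) = (3 - 3*(3 - 2))*(-745) = (3 - 3*1)*(-745) = (3 - 3)*(-745) = 0*(-745) = 0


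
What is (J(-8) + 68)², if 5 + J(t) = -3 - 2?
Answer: 3364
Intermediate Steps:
J(t) = -10 (J(t) = -5 + (-3 - 2) = -5 - 5 = -10)
(J(-8) + 68)² = (-10 + 68)² = 58² = 3364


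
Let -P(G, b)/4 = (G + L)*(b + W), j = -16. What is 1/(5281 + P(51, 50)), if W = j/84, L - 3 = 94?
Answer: -21/508331 ≈ -4.1312e-5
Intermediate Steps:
L = 97 (L = 3 + 94 = 97)
W = -4/21 (W = -16/84 = -16*1/84 = -4/21 ≈ -0.19048)
P(G, b) = -4*(97 + G)*(-4/21 + b) (P(G, b) = -4*(G + 97)*(b - 4/21) = -4*(97 + G)*(-4/21 + b))
1/(5281 + P(51, 50)) = 1/(5281 + (1552/21 - 388*50 + (16/21)*51 - 4*51*50)) = 1/(5281 + (1552/21 - 19400 + 272/7 - 10200)) = 1/(5281 - 619232/21) = 1/(-508331/21) = -21/508331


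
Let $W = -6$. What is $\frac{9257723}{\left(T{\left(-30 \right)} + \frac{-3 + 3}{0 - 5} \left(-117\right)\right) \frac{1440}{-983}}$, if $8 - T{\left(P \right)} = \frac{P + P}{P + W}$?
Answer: $- \frac{9100341709}{9120} \approx -9.9784 \cdot 10^{5}$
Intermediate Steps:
$T{\left(P \right)} = 8 - \frac{2 P}{-6 + P}$ ($T{\left(P \right)} = 8 - \frac{P + P}{P - 6} = 8 - \frac{2 P}{-6 + P}$)
$\frac{9257723}{\left(T{\left(-30 \right)} + \frac{-3 + 3}{0 - 5} \left(-117\right)\right) \frac{1440}{-983}} = \frac{9257723}{\left(\frac{6 \left(-8 - 30\right)}{-6 - 30} + \frac{-3 + 3}{0 - 5} \left(-117\right)\right) \frac{1440}{-983}} = \frac{9257723}{\left(6 \frac{1}{-36} \left(-38\right) + \frac{0}{-5} \left(-117\right)\right) 1440 \left(- \frac{1}{983}\right)} = \frac{9257723}{\left(6 \left(- \frac{1}{36}\right) \left(-38\right) + 0 \left(- \frac{1}{5}\right) \left(-117\right)\right) \left(- \frac{1440}{983}\right)} = \frac{9257723}{\left(\frac{19}{3} + 0 \left(-117\right)\right) \left(- \frac{1440}{983}\right)} = \frac{9257723}{\left(\frac{19}{3} + 0\right) \left(- \frac{1440}{983}\right)} = \frac{9257723}{\frac{19}{3} \left(- \frac{1440}{983}\right)} = \frac{9257723}{- \frac{9120}{983}} = 9257723 \left(- \frac{983}{9120}\right) = - \frac{9100341709}{9120}$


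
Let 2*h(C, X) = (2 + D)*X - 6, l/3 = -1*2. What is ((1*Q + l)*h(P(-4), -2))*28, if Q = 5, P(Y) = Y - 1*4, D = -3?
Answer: 56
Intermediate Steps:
P(Y) = -4 + Y (P(Y) = Y - 4 = -4 + Y)
l = -6 (l = 3*(-1*2) = 3*(-2) = -6)
h(C, X) = -3 - X/2 (h(C, X) = ((2 - 3)*X - 6)/2 = (-X - 6)/2 = (-6 - X)/2 = -3 - X/2)
((1*Q + l)*h(P(-4), -2))*28 = ((1*5 - 6)*(-3 - ½*(-2)))*28 = ((5 - 6)*(-3 + 1))*28 = -1*(-2)*28 = 2*28 = 56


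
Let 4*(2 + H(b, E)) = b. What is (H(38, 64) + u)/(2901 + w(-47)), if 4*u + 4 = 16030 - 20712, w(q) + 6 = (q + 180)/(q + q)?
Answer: -109416/271997 ≈ -0.40227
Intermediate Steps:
H(b, E) = -2 + b/4
w(q) = -6 + (180 + q)/(2*q) (w(q) = -6 + (q + 180)/(q + q) = -6 + (180 + q)/((2*q)) = -6 + (180 + q)*(1/(2*q)) = -6 + (180 + q)/(2*q))
u = -2343/2 (u = -1 + (16030 - 20712)/4 = -1 + (¼)*(-4682) = -1 - 2341/2 = -2343/2 ≈ -1171.5)
(H(38, 64) + u)/(2901 + w(-47)) = ((-2 + (¼)*38) - 2343/2)/(2901 + (-11/2 + 90/(-47))) = ((-2 + 19/2) - 2343/2)/(2901 + (-11/2 + 90*(-1/47))) = (15/2 - 2343/2)/(2901 + (-11/2 - 90/47)) = -1164/(2901 - 697/94) = -1164/271997/94 = -1164*94/271997 = -109416/271997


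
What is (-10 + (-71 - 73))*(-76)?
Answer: 11704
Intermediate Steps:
(-10 + (-71 - 73))*(-76) = (-10 - 144)*(-76) = -154*(-76) = 11704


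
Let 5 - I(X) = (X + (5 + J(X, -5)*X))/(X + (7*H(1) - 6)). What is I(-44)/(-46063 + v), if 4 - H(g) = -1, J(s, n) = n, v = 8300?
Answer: -256/566445 ≈ -0.00045194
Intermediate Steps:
H(g) = 5 (H(g) = 4 - 1*(-1) = 4 + 1 = 5)
I(X) = 5 - (5 - 4*X)/(29 + X) (I(X) = 5 - (X + (5 - 5*X))/(X + (7*5 - 6)) = 5 - (5 - 4*X)/(X + (35 - 6)) = 5 - (5 - 4*X)/(X + 29) = 5 - (5 - 4*X)/(29 + X))
I(-44)/(-46063 + v) = ((140 + 9*(-44))/(29 - 44))/(-46063 + 8300) = ((140 - 396)/(-15))/(-37763) = -1/15*(-256)*(-1/37763) = (256/15)*(-1/37763) = -256/566445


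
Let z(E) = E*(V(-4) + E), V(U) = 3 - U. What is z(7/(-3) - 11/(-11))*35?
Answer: -2380/9 ≈ -264.44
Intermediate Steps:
z(E) = E*(7 + E) (z(E) = E*((3 - 1*(-4)) + E) = E*((3 + 4) + E) = E*(7 + E))
z(7/(-3) - 11/(-11))*35 = ((7/(-3) - 11/(-11))*(7 + (7/(-3) - 11/(-11))))*35 = ((7*(-⅓) - 11*(-1/11))*(7 + (7*(-⅓) - 11*(-1/11))))*35 = ((-7/3 + 1)*(7 + (-7/3 + 1)))*35 = -4*(7 - 4/3)/3*35 = -4/3*17/3*35 = -68/9*35 = -2380/9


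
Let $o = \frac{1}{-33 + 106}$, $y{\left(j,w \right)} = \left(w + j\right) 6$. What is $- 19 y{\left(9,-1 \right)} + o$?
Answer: $- \frac{66575}{73} \approx -911.99$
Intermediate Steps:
$y{\left(j,w \right)} = 6 j + 6 w$ ($y{\left(j,w \right)} = \left(j + w\right) 6 = 6 j + 6 w$)
$o = \frac{1}{73} \approx 0.013699$
$- 19 y{\left(9,-1 \right)} + o = - 19 \left(6 \cdot 9 + 6 \left(-1\right)\right) + \frac{1}{73} = - 19 \left(54 - 6\right) + \frac{1}{73} = \left(-19\right) 48 + \frac{1}{73} = -912 + \frac{1}{73} = - \frac{66575}{73}$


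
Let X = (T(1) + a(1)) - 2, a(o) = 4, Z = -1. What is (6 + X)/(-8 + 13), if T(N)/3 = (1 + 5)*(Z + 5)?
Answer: 16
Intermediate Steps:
T(N) = 72 (T(N) = 3*((1 + 5)*(-1 + 5)) = 3*(6*4) = 3*24 = 72)
X = 74 (X = (72 + 4) - 2 = 76 - 2 = 74)
(6 + X)/(-8 + 13) = (6 + 74)/(-8 + 13) = 80/5 = 80*(1/5) = 16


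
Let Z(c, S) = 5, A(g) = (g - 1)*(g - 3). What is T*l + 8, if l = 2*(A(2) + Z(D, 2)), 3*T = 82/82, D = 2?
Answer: 32/3 ≈ 10.667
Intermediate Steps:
A(g) = (-1 + g)*(-3 + g)
T = ⅓ (T = (82/82)/3 = (82*(1/82))/3 = (⅓)*1 = ⅓ ≈ 0.33333)
l = 8 (l = 2*((3 + 2² - 4*2) + 5) = 2*((3 + 4 - 8) + 5) = 2*(-1 + 5) = 2*4 = 8)
T*l + 8 = (⅓)*8 + 8 = 8/3 + 8 = 32/3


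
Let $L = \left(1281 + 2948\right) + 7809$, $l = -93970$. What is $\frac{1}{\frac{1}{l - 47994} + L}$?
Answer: $\frac{141964}{1708962631} \approx 8.307 \cdot 10^{-5}$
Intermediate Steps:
$L = 12038$ ($L = 4229 + 7809 = 12038$)
$\frac{1}{\frac{1}{l - 47994} + L} = \frac{1}{\frac{1}{-93970 - 47994} + 12038} = \frac{1}{\frac{1}{-141964} + 12038} = \frac{1}{- \frac{1}{141964} + 12038} = \frac{1}{\frac{1708962631}{141964}} = \frac{141964}{1708962631}$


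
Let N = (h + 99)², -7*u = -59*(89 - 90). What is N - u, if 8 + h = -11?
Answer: 44859/7 ≈ 6408.4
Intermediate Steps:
h = -19 (h = -8 - 11 = -19)
u = -59/7 (u = -(-59)*(89 - 90)/7 = -(-59)*(-1)/7 = -⅐*59 = -59/7 ≈ -8.4286)
N = 6400 (N = (-19 + 99)² = 80² = 6400)
N - u = 6400 - 1*(-59/7) = 6400 + 59/7 = 44859/7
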